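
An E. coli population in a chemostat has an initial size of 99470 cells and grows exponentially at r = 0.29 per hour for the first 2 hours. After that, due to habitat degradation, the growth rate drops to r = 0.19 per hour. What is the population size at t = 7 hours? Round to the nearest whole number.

Phase 1: N(2) = 99470·e^(0.29×2) = 99470·e^0.58 = 177657.
Phase 2 runs for 7 − 2 = 5 hours at r = 0.19.
N(7) = 177657·e^(0.19×5) = 177657·e^0.95 = 459370.

459370 cells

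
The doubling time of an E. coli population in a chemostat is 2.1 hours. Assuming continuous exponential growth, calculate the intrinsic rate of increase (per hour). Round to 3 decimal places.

r = ln(2)/t_d = 0.6931/2.1 = 0.33007.

0.330 per hour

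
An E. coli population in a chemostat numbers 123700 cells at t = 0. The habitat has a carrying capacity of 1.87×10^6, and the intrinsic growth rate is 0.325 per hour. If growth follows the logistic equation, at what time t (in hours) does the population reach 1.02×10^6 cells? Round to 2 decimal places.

8.71 hours

A = (K − N₀)/N₀ = (1.87×10^6 − 123700)/123700 = 14.117.
Solve 1.87×10^6/(1 + 14.117·e^(−0.325t)) = 1.02×10^6: 1 + 14.117·e^(−0.325t) = 1.8333, so e^(−0.325t) = 0.0590296.
−0.325·t = ln(0.0590296) = -2.8297, so t = 2.8297/0.325 = 8.7068.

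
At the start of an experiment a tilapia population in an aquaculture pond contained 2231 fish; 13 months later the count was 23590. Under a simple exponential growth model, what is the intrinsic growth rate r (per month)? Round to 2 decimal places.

From N(t) = N₀·e^(rt): e^(r·13) = 23590/2231 = 10.574.
r·13 = ln(10.574) = 2.3584, so r = 2.3584/13 = 0.18141.

0.18 per month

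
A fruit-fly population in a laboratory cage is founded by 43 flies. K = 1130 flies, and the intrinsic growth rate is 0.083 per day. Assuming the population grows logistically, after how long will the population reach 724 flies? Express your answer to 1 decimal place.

45.9 days

A = (K − N₀)/N₀ = (1130 − 43)/43 = 25.279.
Solve 1130/(1 + 25.279·e^(−0.083t)) = 724: 1 + 25.279·e^(−0.083t) = 1.5608, so e^(−0.083t) = 0.0221833.
−0.083·t = ln(0.0221833) = -3.8084, so t = 3.8084/0.083 = 45.885.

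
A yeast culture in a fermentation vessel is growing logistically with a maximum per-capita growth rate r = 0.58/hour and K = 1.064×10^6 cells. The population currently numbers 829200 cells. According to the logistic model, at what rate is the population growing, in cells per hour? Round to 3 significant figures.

106000 cells per hour

dN/dt = rN(1 − N/K) = 0.58 × 829200 × (1 − 829200/1.064×10^6).
1 − 829200/1.064×10^6 = 0.22068; dN/dt = 0.58 × 829200 × 0.22068 = 1.06131×10^5.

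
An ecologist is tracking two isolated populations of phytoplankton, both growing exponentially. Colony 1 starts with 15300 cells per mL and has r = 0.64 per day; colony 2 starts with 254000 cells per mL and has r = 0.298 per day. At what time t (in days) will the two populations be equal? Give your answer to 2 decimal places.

Set 15300·e^(0.64t) = 254000·e^(0.298t).
e^((0.64 − 0.298)t) = 254000/15300 → e^(0.342·t) = 16.601.
0.342·t = ln(16.601) = 2.8095, so t = 2.8095/0.342 = 8.2149.

8.21 days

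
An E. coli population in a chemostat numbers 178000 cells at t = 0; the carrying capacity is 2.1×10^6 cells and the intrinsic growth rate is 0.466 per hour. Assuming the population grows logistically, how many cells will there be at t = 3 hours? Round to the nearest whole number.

A = (K − N₀)/N₀ = (2.1×10^6 − 178000)/178000 = 10.798.
N(t) = K/(1 + A·e^(−rt)) = 2.1×10^6/(1 + 10.798×e^(−0.466×3)).
e^(−1.398) = 0.24709; denominator = 1 + 10.798×0.24709 = 3.668.
N = 2.1×10^6/3.668 = 572515.

572515 cells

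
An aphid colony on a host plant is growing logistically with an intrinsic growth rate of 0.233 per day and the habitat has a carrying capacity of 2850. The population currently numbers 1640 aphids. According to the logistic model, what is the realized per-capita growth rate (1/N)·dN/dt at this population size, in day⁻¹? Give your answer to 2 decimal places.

(1/N)·dN/dt = r(1 − N/K) = 0.233 × (1 − 1640/2850).
= 0.233 × 0.42456 = 0.098923.

0.10 per day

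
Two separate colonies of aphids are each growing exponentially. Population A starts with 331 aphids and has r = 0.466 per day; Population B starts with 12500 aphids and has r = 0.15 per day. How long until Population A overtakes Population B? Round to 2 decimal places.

Set 331·e^(0.466t) = 12500·e^(0.15t).
e^((0.466 − 0.15)t) = 12500/331 → e^(0.316·t) = 37.764.
0.316·t = ln(37.764) = 3.6314, so t = 3.6314/0.316 = 11.492.

11.49 days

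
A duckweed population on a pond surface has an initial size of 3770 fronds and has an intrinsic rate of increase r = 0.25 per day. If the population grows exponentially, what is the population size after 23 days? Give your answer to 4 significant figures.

1184000 fronds

N(t) = N₀·e^(rt) = 3770 × e^(0.25×23) = 3770 × e^5.75.
e^5.75 ≈ 314.19, so N ≈ 3770 × 314.19 = 1.184499×10^6.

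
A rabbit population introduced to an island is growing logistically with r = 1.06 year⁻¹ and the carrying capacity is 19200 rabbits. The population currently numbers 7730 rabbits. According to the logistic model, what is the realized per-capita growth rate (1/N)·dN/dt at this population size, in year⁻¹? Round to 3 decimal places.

0.633 per year

(1/N)·dN/dt = r(1 − N/K) = 1.06 × (1 − 7730/19200).
= 1.06 × 0.5974 = 0.63324.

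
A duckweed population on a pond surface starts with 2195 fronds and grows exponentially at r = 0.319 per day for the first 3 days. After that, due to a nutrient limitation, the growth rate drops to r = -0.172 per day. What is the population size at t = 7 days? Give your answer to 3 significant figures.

2870 fronds

Phase 1: N(3) = 2195·e^(0.319×3) = 2195·e^0.957 = 5715.5.
Phase 2 runs for 7 − 3 = 4 days at r = -0.172.
N(7) = 5715.5·e^(-0.172×4) = 5715.5·e^-0.688 = 2872.5.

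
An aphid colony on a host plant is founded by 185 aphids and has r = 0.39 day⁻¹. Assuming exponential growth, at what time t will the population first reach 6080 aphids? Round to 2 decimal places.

Set N₀·e^(rt) = 6080: e^(0.39·t) = 6080/185 = 32.865.
0.39·t = ln(32.865) = 3.4924, so t = 3.4924/0.39 = 8.9549.

8.95 days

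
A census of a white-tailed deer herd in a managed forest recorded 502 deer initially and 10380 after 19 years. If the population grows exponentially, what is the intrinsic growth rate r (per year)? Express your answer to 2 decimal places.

From N(t) = N₀·e^(rt): e^(r·19) = 10380/502 = 20.677.
r·19 = ln(20.677) = 3.029, so r = 3.029/19 = 0.15942.

0.16 per year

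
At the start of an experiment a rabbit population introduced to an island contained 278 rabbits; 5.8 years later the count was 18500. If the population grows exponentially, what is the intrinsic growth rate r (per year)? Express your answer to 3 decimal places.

0.724 per year

From N(t) = N₀·e^(rt): e^(r·5.8) = 18500/278 = 66.547.
r·5.8 = ln(66.547) = 4.1979, so r = 4.1979/5.8 = 0.72378.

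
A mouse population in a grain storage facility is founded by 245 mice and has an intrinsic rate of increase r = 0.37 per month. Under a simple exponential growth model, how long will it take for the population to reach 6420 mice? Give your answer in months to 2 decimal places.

Set N₀·e^(rt) = 6420: e^(0.37·t) = 6420/245 = 26.204.
0.37·t = ln(26.204) = 3.2659, so t = 3.2659/0.37 = 8.8268.

8.83 months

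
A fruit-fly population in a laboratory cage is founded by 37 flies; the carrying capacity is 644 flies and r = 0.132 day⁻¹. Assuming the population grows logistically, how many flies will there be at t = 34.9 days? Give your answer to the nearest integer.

553 flies

A = (K − N₀)/N₀ = (644 − 37)/37 = 16.405.
N(t) = K/(1 + A·e^(−rt)) = 644/(1 + 16.405×e^(−0.132×34.9)).
e^(−4.607) = 0.0099837; denominator = 1 + 16.405×0.0099837 = 1.1638.
N = 644/1.1638 = 553.366.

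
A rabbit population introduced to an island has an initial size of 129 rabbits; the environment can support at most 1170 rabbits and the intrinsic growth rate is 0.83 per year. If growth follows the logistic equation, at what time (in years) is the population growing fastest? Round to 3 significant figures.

Logistic growth is fastest at N = K/2 = 585.
A = (K − N₀)/N₀ = 8.0698. Set K/(1 + A·e^(−rt)) = K/2 → A·e^(−rt) = 1.
e^(−0.83t) = 1/8.0698 = 0.123919, so t = ln(8.0698)/0.83 = 2.0881/0.83 = 2.5158.

2.52 years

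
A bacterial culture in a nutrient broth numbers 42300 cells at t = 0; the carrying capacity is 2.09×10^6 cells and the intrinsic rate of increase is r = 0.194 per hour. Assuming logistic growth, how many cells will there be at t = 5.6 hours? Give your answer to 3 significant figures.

A = (K − N₀)/N₀ = (2.09×10^6 − 42300)/42300 = 48.409.
N(t) = K/(1 + A·e^(−rt)) = 2.09×10^6/(1 + 48.409×e^(−0.194×5.6)).
e^(−1.086) = 0.33743; denominator = 1 + 48.409×0.33743 = 17.335.
N = 2.09×10^6/17.335 = 120568.

121000 cells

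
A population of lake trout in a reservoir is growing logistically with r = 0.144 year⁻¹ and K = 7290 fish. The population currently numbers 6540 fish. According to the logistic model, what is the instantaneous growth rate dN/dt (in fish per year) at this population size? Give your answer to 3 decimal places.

96.889 fish per year

dN/dt = rN(1 − N/K) = 0.144 × 6540 × (1 − 6540/7290).
1 − 6540/7290 = 0.10288; dN/dt = 0.144 × 6540 × 0.10288 = 96.889.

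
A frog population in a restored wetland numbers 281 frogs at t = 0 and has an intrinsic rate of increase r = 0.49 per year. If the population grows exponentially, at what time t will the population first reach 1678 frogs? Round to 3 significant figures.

Set N₀·e^(rt) = 1678: e^(0.49·t) = 1678/281 = 5.9715.
0.49·t = ln(5.9715) = 1.787, so t = 1.787/0.49 = 3.6469.

3.65 years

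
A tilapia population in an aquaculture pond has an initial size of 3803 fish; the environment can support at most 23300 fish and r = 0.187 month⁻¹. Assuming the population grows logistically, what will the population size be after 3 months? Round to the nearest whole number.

5936 fish

A = (K − N₀)/N₀ = (23300 − 3803)/3803 = 5.1267.
N(t) = K/(1 + A·e^(−rt)) = 23300/(1 + 5.1267×e^(−0.187×3)).
e^(−0.561) = 0.57064; denominator = 1 + 5.1267×0.57064 = 3.9255.
N = 23300/3.9255 = 5935.53.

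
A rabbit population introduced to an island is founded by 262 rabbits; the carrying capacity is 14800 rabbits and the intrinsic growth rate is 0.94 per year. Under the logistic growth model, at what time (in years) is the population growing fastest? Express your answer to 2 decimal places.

Logistic growth is fastest at N = K/2 = 7400.
A = (K − N₀)/N₀ = 55.489. Set K/(1 + A·e^(−rt)) = K/2 → A·e^(−rt) = 1.
e^(−0.94t) = 1/55.489 = 0.0180217, so t = ln(55.489)/0.94 = 4.0162/0.94 = 4.2725.

4.27 years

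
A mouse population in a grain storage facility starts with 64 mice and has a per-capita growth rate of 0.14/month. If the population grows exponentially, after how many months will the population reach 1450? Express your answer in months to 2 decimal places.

Set N₀·e^(rt) = 1450: e^(0.14·t) = 1450/64 = 22.656.
0.14·t = ln(22.656) = 3.1204, so t = 3.1204/0.14 = 22.289.

22.29 months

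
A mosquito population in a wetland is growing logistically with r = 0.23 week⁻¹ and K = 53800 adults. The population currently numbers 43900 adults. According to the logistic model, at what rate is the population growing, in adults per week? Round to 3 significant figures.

dN/dt = rN(1 − N/K) = 0.23 × 43900 × (1 − 43900/53800).
1 − 43900/53800 = 0.18401; dN/dt = 0.23 × 43900 × 0.18401 = 1858.

1860 adults per week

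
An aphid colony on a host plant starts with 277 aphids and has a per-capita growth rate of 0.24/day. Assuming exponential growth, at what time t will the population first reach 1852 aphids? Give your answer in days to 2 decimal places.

7.92 days

Set N₀·e^(rt) = 1852: e^(0.24·t) = 1852/277 = 6.6859.
0.24·t = ln(6.6859) = 1.9, so t = 1.9/0.24 = 7.9167.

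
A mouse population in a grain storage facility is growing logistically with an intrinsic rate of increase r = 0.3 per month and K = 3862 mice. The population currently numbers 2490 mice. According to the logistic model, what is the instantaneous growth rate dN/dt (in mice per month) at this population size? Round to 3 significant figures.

dN/dt = rN(1 − N/K) = 0.3 × 2490 × (1 − 2490/3862).
1 − 2490/3862 = 0.35526; dN/dt = 0.3 × 2490 × 0.35526 = 265.38.

265 mice per month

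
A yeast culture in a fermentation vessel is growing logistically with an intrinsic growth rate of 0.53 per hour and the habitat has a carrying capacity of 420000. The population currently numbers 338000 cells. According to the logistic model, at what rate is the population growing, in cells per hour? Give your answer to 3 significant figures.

dN/dt = rN(1 − N/K) = 0.53 × 338000 × (1 − 338000/420000).
1 − 338000/420000 = 0.19524; dN/dt = 0.53 × 338000 × 0.19524 = 34975.

35000 cells per hour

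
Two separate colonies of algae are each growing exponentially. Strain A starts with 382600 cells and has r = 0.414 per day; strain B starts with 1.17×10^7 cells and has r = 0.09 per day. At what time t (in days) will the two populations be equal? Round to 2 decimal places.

10.56 days

Set 382600·e^(0.414t) = 1.17×10^7·e^(0.09t).
e^((0.414 − 0.09)t) = 1.17×10^7/382600 → e^(0.324·t) = 30.58.
0.324·t = ln(30.58) = 3.4204, so t = 3.4204/0.324 = 10.557.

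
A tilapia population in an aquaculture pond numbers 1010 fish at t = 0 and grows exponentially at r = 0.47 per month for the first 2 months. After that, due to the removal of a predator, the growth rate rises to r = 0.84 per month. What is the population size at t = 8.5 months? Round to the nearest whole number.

Phase 1: N(2) = 1010·e^(0.47×2) = 1010·e^0.94 = 2585.58.
Phase 2 runs for 8.5 − 2 = 6.5 months at r = 0.84.
N(8.5) = 2585.58·e^(0.84×6.5) = 2585.58·e^5.46 = 607863.

607863 fish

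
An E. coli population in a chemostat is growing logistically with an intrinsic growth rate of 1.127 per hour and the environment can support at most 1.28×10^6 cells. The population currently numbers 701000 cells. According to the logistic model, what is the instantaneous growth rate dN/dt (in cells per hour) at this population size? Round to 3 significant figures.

dN/dt = rN(1 − N/K) = 1.127 × 701000 × (1 − 701000/1.28×10^6).
1 − 701000/1.28×10^6 = 0.45234; dN/dt = 1.127 × 701000 × 0.45234 = 3.57364×10^5.

357000 cells per hour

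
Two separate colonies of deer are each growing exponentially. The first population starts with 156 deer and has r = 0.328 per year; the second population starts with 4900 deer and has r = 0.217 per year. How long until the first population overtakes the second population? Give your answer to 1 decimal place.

Set 156·e^(0.328t) = 4900·e^(0.217t).
e^((0.328 − 0.217)t) = 4900/156 → e^(0.111·t) = 31.41.
0.111·t = ln(31.41) = 3.4471, so t = 3.4471/0.111 = 31.055.

31.1 years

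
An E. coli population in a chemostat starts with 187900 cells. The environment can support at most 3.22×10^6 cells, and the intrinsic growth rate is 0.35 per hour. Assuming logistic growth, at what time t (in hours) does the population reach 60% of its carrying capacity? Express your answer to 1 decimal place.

9.1 hours

A = (K − N₀)/N₀ = (3.22×10^6 − 187900)/187900 = 16.137.
Solve 3.22×10^6/(1 + 16.137·e^(−0.35t)) = 1.932×10^6: 1 + 16.137·e^(−0.35t) = 1.6667, so e^(−0.35t) = 0.0413135.
−0.35·t = ln(0.0413135) = -3.1866, so t = 3.1866/0.35 = 9.1045.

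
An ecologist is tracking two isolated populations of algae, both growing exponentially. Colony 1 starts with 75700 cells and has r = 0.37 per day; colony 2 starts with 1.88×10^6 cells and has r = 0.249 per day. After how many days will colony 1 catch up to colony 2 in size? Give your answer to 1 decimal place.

Set 75700·e^(0.37t) = 1.88×10^6·e^(0.249t).
e^((0.37 − 0.249)t) = 1.88×10^6/75700 → e^(0.121·t) = 24.835.
0.121·t = ln(24.835) = 3.2122, so t = 3.2122/0.121 = 26.548.

26.5 days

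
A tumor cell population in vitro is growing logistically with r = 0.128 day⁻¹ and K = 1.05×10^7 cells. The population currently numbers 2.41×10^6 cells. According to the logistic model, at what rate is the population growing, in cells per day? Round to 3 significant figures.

238000 cells per day

dN/dt = rN(1 − N/K) = 0.128 × 2.41×10^6 × (1 − 2.41×10^6/1.05×10^7).
1 − 2.41×10^6/1.05×10^7 = 0.77048; dN/dt = 0.128 × 2.41×10^6 × 0.77048 = 2.37676×10^5.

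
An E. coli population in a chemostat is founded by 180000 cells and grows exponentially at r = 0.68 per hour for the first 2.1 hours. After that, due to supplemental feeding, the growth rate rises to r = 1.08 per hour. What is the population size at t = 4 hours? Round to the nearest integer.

5842750 cells

Phase 1: N(2.1) = 180000·e^(0.68×2.1) = 180000·e^1.428 = 750663.
Phase 2 runs for 4 − 2.1 = 1.9 hours at r = 1.08.
N(4) = 750663·e^(1.08×1.9) = 750663·e^2.052 = 5.84275×10^6.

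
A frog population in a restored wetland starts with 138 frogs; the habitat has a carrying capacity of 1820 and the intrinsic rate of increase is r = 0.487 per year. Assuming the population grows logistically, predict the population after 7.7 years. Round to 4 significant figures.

A = (K − N₀)/N₀ = (1820 − 138)/138 = 12.188.
N(t) = K/(1 + A·e^(−rt)) = 1820/(1 + 12.188×e^(−0.487×7.7)).
e^(−3.75) = 0.02352; denominator = 1 + 12.188×0.02352 = 1.2867.
N = 1820/1.2867 = 1414.5.

1415 frogs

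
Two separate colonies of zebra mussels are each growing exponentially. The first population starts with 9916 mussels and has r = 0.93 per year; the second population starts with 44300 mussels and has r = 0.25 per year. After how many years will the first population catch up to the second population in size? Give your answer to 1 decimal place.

Set 9916·e^(0.93t) = 44300·e^(0.25t).
e^((0.93 − 0.25)t) = 44300/9916 → e^(0.68·t) = 4.4675.
0.68·t = ln(4.4675) = 1.4968, so t = 1.4968/0.68 = 2.2012.

2.2 years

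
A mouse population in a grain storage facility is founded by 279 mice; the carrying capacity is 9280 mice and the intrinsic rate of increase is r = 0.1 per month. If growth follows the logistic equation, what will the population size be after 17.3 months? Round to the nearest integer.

A = (K − N₀)/N₀ = (9280 − 279)/279 = 32.262.
N(t) = K/(1 + A·e^(−rt)) = 9280/(1 + 32.262×e^(−0.1×17.3)).
e^(−1.73) = 0.17728; denominator = 1 + 32.262×0.17728 = 6.7195.
N = 9280/6.7195 = 1381.06.

1381 mice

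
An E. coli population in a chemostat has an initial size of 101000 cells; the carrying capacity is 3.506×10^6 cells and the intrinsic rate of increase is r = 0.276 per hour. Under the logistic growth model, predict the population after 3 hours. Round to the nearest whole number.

A = (K − N₀)/N₀ = (3.506×10^6 − 101000)/101000 = 33.713.
N(t) = K/(1 + A·e^(−rt)) = 3.506×10^6/(1 + 33.713×e^(−0.276×3)).
e^(−0.828) = 0.43692; denominator = 1 + 33.713×0.43692 = 15.73.
N = 3.506×10^6/15.73 = 222888.

222888 cells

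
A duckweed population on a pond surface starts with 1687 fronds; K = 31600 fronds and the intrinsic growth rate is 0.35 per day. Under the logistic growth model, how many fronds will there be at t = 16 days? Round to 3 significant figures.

29700 fronds

A = (K − N₀)/N₀ = (31600 − 1687)/1687 = 17.731.
N(t) = K/(1 + A·e^(−rt)) = 31600/(1 + 17.731×e^(−0.35×16)).
e^(−5.6) = 0.0036979; denominator = 1 + 17.731×0.0036979 = 1.0656.
N = 31600/1.0656 = 29655.5.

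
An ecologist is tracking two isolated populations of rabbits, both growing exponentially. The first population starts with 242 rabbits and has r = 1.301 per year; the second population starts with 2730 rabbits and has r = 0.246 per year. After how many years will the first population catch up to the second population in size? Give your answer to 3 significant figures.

Set 242·e^(1.301t) = 2730·e^(0.246t).
e^((1.301 − 0.246)t) = 2730/242 → e^(1.055·t) = 11.281.
1.055·t = ln(11.281) = 2.4231, so t = 2.4231/1.055 = 2.2968.

2.30 years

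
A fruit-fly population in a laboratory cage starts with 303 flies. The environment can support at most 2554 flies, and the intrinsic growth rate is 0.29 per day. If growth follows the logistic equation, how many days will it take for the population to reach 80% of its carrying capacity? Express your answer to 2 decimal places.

11.70 days

A = (K − N₀)/N₀ = (2554 − 303)/303 = 7.429.
Solve 2554/(1 + 7.429·e^(−0.29t)) = 2043.2: 1 + 7.429·e^(−0.29t) = 1.25, so e^(−0.29t) = 0.0336517.
−0.29·t = ln(0.0336517) = -3.3917, so t = 3.3917/0.29 = 11.695.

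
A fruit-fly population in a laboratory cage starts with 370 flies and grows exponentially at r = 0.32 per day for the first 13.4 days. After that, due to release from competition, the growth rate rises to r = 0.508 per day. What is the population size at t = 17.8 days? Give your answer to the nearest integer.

251879 flies

Phase 1: N(13.4) = 370·e^(0.32×13.4) = 370·e^4.288 = 26943.7.
Phase 2 runs for 17.8 − 13.4 = 4.4 days at r = 0.508.
N(17.8) = 26943.7·e^(0.508×4.4) = 26943.7·e^2.235 = 251879.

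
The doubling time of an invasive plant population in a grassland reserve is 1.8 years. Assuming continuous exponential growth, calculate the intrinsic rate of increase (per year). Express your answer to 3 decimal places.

r = ln(2)/t_d = 0.6931/1.8 = 0.38508.

0.385 per year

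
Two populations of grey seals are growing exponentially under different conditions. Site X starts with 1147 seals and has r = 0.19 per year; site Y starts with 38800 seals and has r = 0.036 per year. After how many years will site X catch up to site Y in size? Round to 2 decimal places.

22.87 years

Set 1147·e^(0.19t) = 38800·e^(0.036t).
e^((0.19 − 0.036)t) = 38800/1147 → e^(0.154·t) = 33.827.
0.154·t = ln(33.827) = 3.5213, so t = 3.5213/0.154 = 22.865.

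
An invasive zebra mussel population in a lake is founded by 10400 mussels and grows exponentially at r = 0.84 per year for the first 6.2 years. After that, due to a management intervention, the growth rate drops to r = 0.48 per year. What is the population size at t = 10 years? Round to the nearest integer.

11775847 mussels

Phase 1: N(6.2) = 10400·e^(0.84×6.2) = 10400·e^5.208 = 1.900374×10^6.
Phase 2 runs for 10 − 6.2 = 3.8 years at r = 0.48.
N(10) = 1.900374×10^6·e^(0.48×3.8) = 1.900374×10^6·e^1.824 = 1.177585×10^7.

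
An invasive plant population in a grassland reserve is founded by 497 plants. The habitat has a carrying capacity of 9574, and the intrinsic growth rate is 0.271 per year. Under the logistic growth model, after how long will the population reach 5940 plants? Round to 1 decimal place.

12.5 years

A = (K − N₀)/N₀ = (9574 − 497)/497 = 18.264.
Solve 9574/(1 + 18.264·e^(−0.271t)) = 5940: 1 + 18.264·e^(−0.271t) = 1.6118, so e^(−0.271t) = 0.0334975.
−0.271·t = ln(0.0334975) = -3.3963, so t = 3.3963/0.271 = 12.532.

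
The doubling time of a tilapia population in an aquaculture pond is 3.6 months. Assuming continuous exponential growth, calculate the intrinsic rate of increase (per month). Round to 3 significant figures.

0.193 per month

r = ln(2)/t_d = 0.6931/3.6 = 0.19254.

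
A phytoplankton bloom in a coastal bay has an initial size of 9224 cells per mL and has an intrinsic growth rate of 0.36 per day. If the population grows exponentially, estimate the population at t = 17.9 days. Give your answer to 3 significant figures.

5800000 cells per mL

N(t) = N₀·e^(rt) = 9224 × e^(0.36×17.9) = 9224 × e^6.444.
e^6.444 ≈ 628.92, so N ≈ 9224 × 628.92 = 5.801135×10^6.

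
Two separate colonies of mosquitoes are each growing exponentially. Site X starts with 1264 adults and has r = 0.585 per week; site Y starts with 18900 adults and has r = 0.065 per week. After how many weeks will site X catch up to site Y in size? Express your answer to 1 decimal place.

Set 1264·e^(0.585t) = 18900·e^(0.065t).
e^((0.585 − 0.065)t) = 18900/1264 → e^(0.52·t) = 14.953.
0.52·t = ln(14.953) = 2.7049, so t = 2.7049/0.52 = 5.2017.

5.2 weeks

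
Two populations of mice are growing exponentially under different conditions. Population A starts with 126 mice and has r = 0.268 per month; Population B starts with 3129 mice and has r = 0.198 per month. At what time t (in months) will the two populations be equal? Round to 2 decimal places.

45.89 months

Set 126·e^(0.268t) = 3129·e^(0.198t).
e^((0.268 − 0.198)t) = 3129/126 → e^(0.07·t) = 24.833.
0.07·t = ln(24.833) = 3.2122, so t = 3.2122/0.07 = 45.888.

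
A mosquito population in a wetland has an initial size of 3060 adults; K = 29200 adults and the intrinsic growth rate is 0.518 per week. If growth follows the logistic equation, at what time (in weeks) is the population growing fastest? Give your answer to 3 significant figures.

4.14 weeks

Logistic growth is fastest at N = K/2 = 14600.
A = (K − N₀)/N₀ = 8.5425. Set K/(1 + A·e^(−rt)) = K/2 → A·e^(−rt) = 1.
e^(−0.518t) = 1/8.5425 = 0.117062, so t = ln(8.5425)/0.518 = 2.1451/0.518 = 4.141.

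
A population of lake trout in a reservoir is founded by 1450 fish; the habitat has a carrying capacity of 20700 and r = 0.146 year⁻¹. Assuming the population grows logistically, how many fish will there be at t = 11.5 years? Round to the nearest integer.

A = (K − N₀)/N₀ = (20700 − 1450)/1450 = 13.276.
N(t) = K/(1 + A·e^(−rt)) = 20700/(1 + 13.276×e^(−0.146×11.5)).
e^(−1.679) = 0.18656; denominator = 1 + 13.276×0.18656 = 3.4768.
N = 20700/3.4768 = 5953.83.

5954 fish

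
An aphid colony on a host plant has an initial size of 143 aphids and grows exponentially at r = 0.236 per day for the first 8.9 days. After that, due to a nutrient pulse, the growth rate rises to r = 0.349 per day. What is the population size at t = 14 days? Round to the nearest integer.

6927 aphids

Phase 1: N(8.9) = 143·e^(0.236×8.9) = 143·e^2.1 = 1168.23.
Phase 2 runs for 14 − 8.9 = 5.1 days at r = 0.349.
N(14) = 1168.23·e^(0.349×5.1) = 1168.23·e^1.78 = 6926.74.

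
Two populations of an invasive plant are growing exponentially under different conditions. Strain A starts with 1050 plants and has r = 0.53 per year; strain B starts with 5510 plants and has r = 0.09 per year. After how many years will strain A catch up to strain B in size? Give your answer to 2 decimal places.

Set 1050·e^(0.53t) = 5510·e^(0.09t).
e^((0.53 − 0.09)t) = 5510/1050 → e^(0.44·t) = 5.2476.
0.44·t = ln(5.2476) = 1.6578, so t = 1.6578/0.44 = 3.7677.

3.77 years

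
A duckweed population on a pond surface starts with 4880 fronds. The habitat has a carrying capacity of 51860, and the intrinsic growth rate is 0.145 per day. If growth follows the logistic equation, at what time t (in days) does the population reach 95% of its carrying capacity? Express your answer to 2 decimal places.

35.92 days

A = (K − N₀)/N₀ = (51860 − 4880)/4880 = 9.627.
Solve 51860/(1 + 9.627·e^(−0.145t)) = 49267: 1 + 9.627·e^(−0.145t) = 1.0526, so e^(−0.145t) = 0.00546705.
−0.145·t = ln(0.00546705) = -5.209, so t = 5.209/0.145 = 35.924.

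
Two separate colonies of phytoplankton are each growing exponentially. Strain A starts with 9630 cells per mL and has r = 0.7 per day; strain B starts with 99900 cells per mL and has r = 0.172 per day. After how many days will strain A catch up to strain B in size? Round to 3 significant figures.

4.43 days

Set 9630·e^(0.7t) = 99900·e^(0.172t).
e^((0.7 − 0.172)t) = 99900/9630 → e^(0.528·t) = 10.374.
0.528·t = ln(10.374) = 2.3393, so t = 2.3393/0.528 = 4.4305.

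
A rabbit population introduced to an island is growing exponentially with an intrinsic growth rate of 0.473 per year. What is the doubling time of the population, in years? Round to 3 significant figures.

Doubling time t_d = ln(2)/r = 0.6931/0.473 = 1.4654.

1.47 years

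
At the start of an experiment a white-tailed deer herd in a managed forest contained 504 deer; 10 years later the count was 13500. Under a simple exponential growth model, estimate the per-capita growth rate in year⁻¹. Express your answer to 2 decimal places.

From N(t) = N₀·e^(rt): e^(r·10) = 13500/504 = 26.786.
r·10 = ln(26.786) = 3.2879, so r = 3.2879/10 = 0.32879.

0.33 per year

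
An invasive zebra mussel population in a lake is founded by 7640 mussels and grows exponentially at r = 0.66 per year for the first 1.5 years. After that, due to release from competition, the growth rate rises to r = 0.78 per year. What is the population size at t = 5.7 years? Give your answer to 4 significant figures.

Phase 1: N(1.5) = 7640·e^(0.66×1.5) = 7640·e^0.99 = 20561.
Phase 2 runs for 5.7 − 1.5 = 4.2 years at r = 0.78.
N(5.7) = 20561·e^(0.78×4.2) = 20561·e^3.276 = 544244.

544200 mussels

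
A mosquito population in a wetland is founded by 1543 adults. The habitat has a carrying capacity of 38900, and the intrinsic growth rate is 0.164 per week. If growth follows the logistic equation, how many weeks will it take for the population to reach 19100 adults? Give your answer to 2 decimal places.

19.21 weeks

A = (K − N₀)/N₀ = (38900 − 1543)/1543 = 24.211.
Solve 38900/(1 + 24.211·e^(−0.164t)) = 19100: 1 + 24.211·e^(−0.164t) = 2.0366, so e^(−0.164t) = 0.0428179.
−0.164·t = ln(0.0428179) = -3.1508, so t = 3.1508/0.164 = 19.212.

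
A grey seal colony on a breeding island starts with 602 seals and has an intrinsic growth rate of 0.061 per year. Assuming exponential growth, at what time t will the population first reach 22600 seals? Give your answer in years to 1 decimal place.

Set N₀·e^(rt) = 22600: e^(0.061·t) = 22600/602 = 37.542.
0.061·t = ln(37.542) = 3.6254, so t = 3.6254/0.061 = 59.434.

59.4 years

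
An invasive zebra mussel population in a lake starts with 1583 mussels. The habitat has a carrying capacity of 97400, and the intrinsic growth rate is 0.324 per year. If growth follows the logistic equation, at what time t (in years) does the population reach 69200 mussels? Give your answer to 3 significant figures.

15.4 years

A = (K − N₀)/N₀ = (97400 − 1583)/1583 = 60.529.
Solve 97400/(1 + 60.529·e^(−0.324t)) = 69200: 1 + 60.529·e^(−0.324t) = 1.4075, so e^(−0.324t) = 0.00673258.
−0.324·t = ln(0.00673258) = -5.0008, so t = 5.0008/0.324 = 15.435.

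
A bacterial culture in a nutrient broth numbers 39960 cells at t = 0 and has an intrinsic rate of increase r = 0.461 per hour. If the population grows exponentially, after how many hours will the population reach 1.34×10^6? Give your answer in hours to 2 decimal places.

Set N₀·e^(rt) = 1.34×10^6: e^(0.461·t) = 1.34×10^6/39960 = 33.534.
0.461·t = ln(33.534) = 3.5125, so t = 3.5125/0.461 = 7.6194.

7.62 hours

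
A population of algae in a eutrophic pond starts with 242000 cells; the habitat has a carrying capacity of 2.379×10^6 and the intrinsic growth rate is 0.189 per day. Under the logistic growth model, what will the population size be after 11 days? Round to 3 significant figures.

1130000 cells

A = (K − N₀)/N₀ = (2.379×10^6 − 242000)/242000 = 8.8306.
N(t) = K/(1 + A·e^(−rt)) = 2.379×10^6/(1 + 8.8306×e^(−0.189×11)).
e^(−2.079) = 0.12506; denominator = 1 + 8.8306×0.12506 = 2.1043.
N = 2.379×10^6/2.1043 = 1.130537×10^6.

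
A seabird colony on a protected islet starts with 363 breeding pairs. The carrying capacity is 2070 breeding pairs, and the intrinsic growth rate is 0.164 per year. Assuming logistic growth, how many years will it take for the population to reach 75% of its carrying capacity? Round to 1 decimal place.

16.1 years

A = (K − N₀)/N₀ = (2070 − 363)/363 = 4.7025.
Solve 2070/(1 + 4.7025·e^(−0.164t)) = 1552.5: 1 + 4.7025·e^(−0.164t) = 1.3333, so e^(−0.164t) = 0.0708846.
−0.164·t = ln(0.0708846) = -2.6467, so t = 2.6467/0.164 = 16.138.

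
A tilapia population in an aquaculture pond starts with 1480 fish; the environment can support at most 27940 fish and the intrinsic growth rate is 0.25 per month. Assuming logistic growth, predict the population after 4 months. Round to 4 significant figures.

3687 fish

A = (K − N₀)/N₀ = (27940 − 1480)/1480 = 17.878.
N(t) = K/(1 + A·e^(−rt)) = 27940/(1 + 17.878×e^(−0.25×4)).
e^(−1) = 0.36788; denominator = 1 + 17.878×0.36788 = 7.5771.
N = 27940/7.5771 = 3687.43.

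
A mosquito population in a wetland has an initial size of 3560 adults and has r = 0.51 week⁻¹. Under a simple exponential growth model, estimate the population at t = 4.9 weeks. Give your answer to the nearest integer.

N(t) = N₀·e^(rt) = 3560 × e^(0.51×4.9) = 3560 × e^2.499.
e^2.499 ≈ 12.17, so N ≈ 3560 × 12.17 = 43326.3.

43326 adults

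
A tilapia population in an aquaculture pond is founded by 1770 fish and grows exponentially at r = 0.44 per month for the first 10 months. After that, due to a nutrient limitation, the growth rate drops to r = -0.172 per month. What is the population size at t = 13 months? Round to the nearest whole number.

Phase 1: N(10) = 1770·e^(0.44×10) = 1770·e^4.4 = 144168.
Phase 2 runs for 13 − 10 = 3 months at r = -0.172.
N(13) = 144168·e^(-0.172×3) = 144168·e^-0.516 = 86054.4.

86054 fish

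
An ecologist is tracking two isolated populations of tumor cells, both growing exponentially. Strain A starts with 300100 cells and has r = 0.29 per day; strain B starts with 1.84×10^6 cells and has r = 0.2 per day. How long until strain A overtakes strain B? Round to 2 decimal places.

Set 300100·e^(0.29t) = 1.84×10^6·e^(0.2t).
e^((0.29 − 0.2)t) = 1.84×10^6/300100 → e^(0.09·t) = 6.1313.
0.09·t = ln(6.1313) = 1.8134, so t = 1.8134/0.09 = 20.149.

20.15 days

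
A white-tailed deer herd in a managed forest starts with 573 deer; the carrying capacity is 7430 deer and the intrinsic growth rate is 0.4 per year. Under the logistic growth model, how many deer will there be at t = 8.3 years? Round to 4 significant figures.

A = (K − N₀)/N₀ = (7430 − 573)/573 = 11.967.
N(t) = K/(1 + A·e^(−rt)) = 7430/(1 + 11.967×e^(−0.4×8.3)).
e^(−3.32) = 0.036153; denominator = 1 + 11.967×0.036153 = 1.4326.
N = 7430/1.4326 = 5186.25.

5186 deer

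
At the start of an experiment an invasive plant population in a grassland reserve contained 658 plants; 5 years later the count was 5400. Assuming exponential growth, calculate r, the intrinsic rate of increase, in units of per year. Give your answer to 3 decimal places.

0.421 per year

From N(t) = N₀·e^(rt): e^(r·5) = 5400/658 = 8.2067.
r·5 = ln(8.2067) = 2.1049, so r = 2.1049/5 = 0.42099.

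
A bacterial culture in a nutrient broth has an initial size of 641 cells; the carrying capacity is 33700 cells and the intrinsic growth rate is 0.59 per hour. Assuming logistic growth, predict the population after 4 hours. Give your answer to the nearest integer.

A = (K − N₀)/N₀ = (33700 − 641)/641 = 51.574.
N(t) = K/(1 + A·e^(−rt)) = 33700/(1 + 51.574×e^(−0.59×4)).
e^(−2.36) = 0.09442; denominator = 1 + 51.574×0.09442 = 5.8696.
N = 33700/5.8696 = 5741.41.

5741 cells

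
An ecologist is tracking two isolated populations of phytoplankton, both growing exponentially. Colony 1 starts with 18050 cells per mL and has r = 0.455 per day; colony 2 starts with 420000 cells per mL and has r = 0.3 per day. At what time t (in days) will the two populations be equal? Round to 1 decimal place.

Set 18050·e^(0.455t) = 420000·e^(0.3t).
e^((0.455 − 0.3)t) = 420000/18050 → e^(0.155·t) = 23.269.
0.155·t = ln(23.269) = 3.1471, so t = 3.1471/0.155 = 20.304.

20.3 days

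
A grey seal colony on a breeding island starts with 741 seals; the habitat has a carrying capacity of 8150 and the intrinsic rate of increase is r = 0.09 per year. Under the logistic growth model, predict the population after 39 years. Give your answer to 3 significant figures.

A = (K − N₀)/N₀ = (8150 − 741)/741 = 9.9987.
N(t) = K/(1 + A·e^(−rt)) = 8150/(1 + 9.9987×e^(−0.09×39)).
e^(−3.51) = 0.029897; denominator = 1 + 9.9987×0.029897 = 1.2989.
N = 8150/1.2989 = 6274.4.

6270 seals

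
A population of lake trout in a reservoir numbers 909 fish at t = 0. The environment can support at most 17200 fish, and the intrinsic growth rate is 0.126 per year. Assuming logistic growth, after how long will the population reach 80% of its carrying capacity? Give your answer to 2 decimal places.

33.91 years

A = (K − N₀)/N₀ = (17200 − 909)/909 = 17.922.
Solve 17200/(1 + 17.922·e^(−0.126t)) = 13760: 1 + 17.922·e^(−0.126t) = 1.25, so e^(−0.126t) = 0.0139494.
−0.126·t = ln(0.0139494) = -4.2723, so t = 4.2723/0.126 = 33.907.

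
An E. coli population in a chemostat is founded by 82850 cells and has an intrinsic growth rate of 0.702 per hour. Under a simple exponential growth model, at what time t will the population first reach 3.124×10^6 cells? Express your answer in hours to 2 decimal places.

5.17 hours

Set N₀·e^(rt) = 3.124×10^6: e^(0.702·t) = 3.124×10^6/82850 = 37.707.
0.702·t = ln(37.707) = 3.6298, so t = 3.6298/0.702 = 5.1707.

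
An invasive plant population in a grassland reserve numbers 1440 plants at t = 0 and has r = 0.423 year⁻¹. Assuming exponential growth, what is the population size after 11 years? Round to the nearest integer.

N(t) = N₀·e^(rt) = 1440 × e^(0.423×11) = 1440 × e^4.653.
e^4.653 ≈ 104.9, so N ≈ 1440 × 104.9 = 151055.

151055 plants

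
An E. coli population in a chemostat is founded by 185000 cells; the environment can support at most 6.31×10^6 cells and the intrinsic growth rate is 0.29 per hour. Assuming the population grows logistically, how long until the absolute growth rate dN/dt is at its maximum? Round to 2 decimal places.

12.07 hours

Logistic growth is fastest at N = K/2 = 3.155×10^6.
A = (K − N₀)/N₀ = 33.108. Set K/(1 + A·e^(−rt)) = K/2 → A·e^(−rt) = 1.
e^(−0.29t) = 1/33.108 = 0.0302041, so t = ln(33.108)/0.29 = 3.4998/0.29 = 12.068.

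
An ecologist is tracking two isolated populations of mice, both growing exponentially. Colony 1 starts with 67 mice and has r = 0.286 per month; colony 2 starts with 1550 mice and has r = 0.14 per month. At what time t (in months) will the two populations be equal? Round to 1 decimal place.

Set 67·e^(0.286t) = 1550·e^(0.14t).
e^((0.286 − 0.14)t) = 1550/67 → e^(0.146·t) = 23.134.
0.146·t = ln(23.134) = 3.1413, so t = 3.1413/0.146 = 21.516.

21.5 months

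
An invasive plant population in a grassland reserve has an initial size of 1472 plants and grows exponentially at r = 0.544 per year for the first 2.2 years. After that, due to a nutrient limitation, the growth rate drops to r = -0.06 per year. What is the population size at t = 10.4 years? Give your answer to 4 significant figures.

Phase 1: N(2.2) = 1472·e^(0.544×2.2) = 1472·e^1.197 = 4871.6.
Phase 2 runs for 10.4 − 2.2 = 8.2 years at r = -0.06.
N(10.4) = 4871.6·e^(-0.06×8.2) = 4871.6·e^-0.492 = 2978.51.

2979 plants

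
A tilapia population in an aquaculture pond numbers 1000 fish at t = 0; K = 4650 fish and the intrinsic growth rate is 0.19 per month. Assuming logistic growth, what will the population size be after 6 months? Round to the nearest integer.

2145 fish

A = (K − N₀)/N₀ = (4650 − 1000)/1000 = 3.65.
N(t) = K/(1 + A·e^(−rt)) = 4650/(1 + 3.65×e^(−0.19×6)).
e^(−1.14) = 0.31982; denominator = 1 + 3.65×0.31982 = 2.1673.
N = 4650/2.1673 = 2145.49.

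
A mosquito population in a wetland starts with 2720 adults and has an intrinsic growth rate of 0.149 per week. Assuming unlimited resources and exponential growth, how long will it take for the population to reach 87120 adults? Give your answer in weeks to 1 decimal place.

23.3 weeks

Set N₀·e^(rt) = 87120: e^(0.149·t) = 87120/2720 = 32.029.
0.149·t = ln(32.029) = 3.4667, so t = 3.4667/0.149 = 23.266.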